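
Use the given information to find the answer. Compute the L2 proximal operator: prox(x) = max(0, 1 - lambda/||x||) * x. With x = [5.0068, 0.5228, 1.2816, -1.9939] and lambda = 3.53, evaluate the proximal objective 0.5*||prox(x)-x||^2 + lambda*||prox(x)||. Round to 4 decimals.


Step 1: Compute ||x||.
||x|| = 5.5641
Step 2: Compute scaling factor.
scale = max(0, 1 - 3.53/5.5641) = 0.3656
Step 3: prox(x) = [1.8304, 0.1911, 0.4685, -0.7289]
||prox(x)|| = 2.0341
Step 4: Proximal objective.
0.5*||prox-x||^2 = 6.2305
lambda*||prox|| = 7.1804
Total = 13.4109


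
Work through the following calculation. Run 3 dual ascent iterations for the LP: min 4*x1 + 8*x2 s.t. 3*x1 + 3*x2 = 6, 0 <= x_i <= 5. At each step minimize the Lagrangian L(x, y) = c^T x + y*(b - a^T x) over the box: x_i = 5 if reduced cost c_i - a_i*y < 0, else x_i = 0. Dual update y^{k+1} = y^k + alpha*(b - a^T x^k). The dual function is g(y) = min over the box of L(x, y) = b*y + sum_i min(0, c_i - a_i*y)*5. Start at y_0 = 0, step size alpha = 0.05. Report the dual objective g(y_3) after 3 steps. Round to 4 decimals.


Dual ascent for LP: min 4*x1 + 8*x2, 3*x1 + 3*x2 = 6, 0 <= x_i <= 5
Step 1: y^k = 0.0, reduced costs: (4.0, 8.0)
  x^k = (0.0, 0.0), subgradient = b - a^T x = 6.0
  y^{k+1} = 0.0 + 0.05*6.0 = 0.3
Step 2: y^k = 0.3, reduced costs: (3.1, 7.1)
  x^k = (0.0, 0.0), subgradient = b - a^T x = 6.0
  y^{k+1} = 0.3 + 0.05*6.0 = 0.6
Step 3: y^k = 0.6, reduced costs: (2.2, 6.2)
  x^k = (0.0, 0.0), subgradient = b - a^T x = 6.0
  y^{k+1} = 0.6 + 0.05*6.0 = 0.9
Dual objective at y_3 = 0.9: reduced costs (1.3, 5.3), box minimizer x = (0.0, 0.0)
g(y_3) = b*y + (c1 - a1*y)*x1 + (c2 - a2*y)*x2 = 6*0.9 + 1.3*0.0 + 5.3*0.0 = 5.4 + 0.0 + 0.0 = 5.4


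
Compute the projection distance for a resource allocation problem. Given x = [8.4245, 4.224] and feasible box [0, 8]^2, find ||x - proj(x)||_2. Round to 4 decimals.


Project each component onto [0, 8].
clip(8.4245) = 8.0, clip(4.224) = 4.224
Projection = [8.0, 4.224]
Squared diffs: [0.1802, 0.0]
Distance = sqrt(0.1802) = 0.4245


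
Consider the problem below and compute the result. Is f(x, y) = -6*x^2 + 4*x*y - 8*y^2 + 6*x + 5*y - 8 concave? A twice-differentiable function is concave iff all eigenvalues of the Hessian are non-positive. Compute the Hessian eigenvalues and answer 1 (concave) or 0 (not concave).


The Hessian of f(x,y) = -6*x^2 + 4*x*y - 8*y^2 + 6*x + 5*y - 8 is:
H = [[-12, 4], [4, -16]]
Trace = -12 - 16 = -28
Determinant = -12*-16 - (4)^2 = 176
Discriminant = (-28)^2 - 4*176 = 80.0
Eigenvalues: lambda_1 = -18.4721, lambda_2 = -9.5279
The function is concave.

1


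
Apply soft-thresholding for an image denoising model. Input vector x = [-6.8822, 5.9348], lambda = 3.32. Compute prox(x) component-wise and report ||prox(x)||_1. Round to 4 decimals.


Soft-thresholding with lambda = 3.32:
prox(-6.8822) = sign(-6.8822)*max(|-6.8822| - 3.32, 0) = -3.5622
prox(5.9348) = sign(5.9348)*max(|5.9348| - 3.32, 0) = 2.6148
prox(x) = [-3.5622, 2.6148]
||prox(x)||_1 = 3.5622 + 2.6148 = 6.177


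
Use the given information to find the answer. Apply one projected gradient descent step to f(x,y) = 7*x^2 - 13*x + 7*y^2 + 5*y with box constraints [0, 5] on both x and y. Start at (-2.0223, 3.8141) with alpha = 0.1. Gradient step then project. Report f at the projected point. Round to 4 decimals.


Step 1: Compute gradient at (-2.0223, 3.8141).
grad_x = 2*7*-2.0223 - 13 = -41.3122
grad_y = 2*7*3.8141 + 5 = 58.3974
Step 2: Gradient step.
x_raw = -2.0223 - 0.1*-41.3122 = 2.1089
y_raw = 3.8141 - 0.1*58.3974 = -2.0256
Step 3: Project onto [0, 5].
x_proj = clip(2.1089) = 2.1089
y_proj = clip(-2.0256) = 0.0
Step 4: Evaluate f.
f(2.1089, 0.0) = 3.7168


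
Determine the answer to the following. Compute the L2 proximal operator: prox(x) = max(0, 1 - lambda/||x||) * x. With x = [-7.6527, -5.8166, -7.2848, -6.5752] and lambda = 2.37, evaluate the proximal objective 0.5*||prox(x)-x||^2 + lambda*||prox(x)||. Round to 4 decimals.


Step 1: Compute ||x||.
||x|| = 13.7367
Step 2: Compute scaling factor.
scale = max(0, 1 - 2.37/13.7367) = 0.8275
Step 3: prox(x) = [-6.3324, -4.8131, -6.028, -5.4408]
||prox(x)|| = 11.3667
Step 4: Proximal objective.
0.5*||prox-x||^2 = 2.8085
lambda*||prox|| = 26.9391
Total = 29.7476


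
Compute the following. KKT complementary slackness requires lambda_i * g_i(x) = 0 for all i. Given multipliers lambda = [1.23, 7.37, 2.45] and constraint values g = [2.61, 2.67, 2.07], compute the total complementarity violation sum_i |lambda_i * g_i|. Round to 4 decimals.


KKT complementary slackness check:
lambda_1 * g_1 = 1.23 * 2.61 = 3.2103
lambda_2 * g_2 = 7.37 * 2.67 = 19.6779
lambda_3 * g_3 = 2.45 * 2.07 = 5.0715
Total violation = 3.2103 + 19.6779 + 5.0715 = 27.9597


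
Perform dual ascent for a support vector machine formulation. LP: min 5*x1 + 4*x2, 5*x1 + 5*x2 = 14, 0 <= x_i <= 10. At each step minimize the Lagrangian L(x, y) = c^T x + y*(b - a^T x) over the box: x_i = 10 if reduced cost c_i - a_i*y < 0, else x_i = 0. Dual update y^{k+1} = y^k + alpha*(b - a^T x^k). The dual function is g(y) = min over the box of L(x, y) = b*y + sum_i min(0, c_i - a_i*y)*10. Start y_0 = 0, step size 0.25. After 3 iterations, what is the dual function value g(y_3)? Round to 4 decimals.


Dual ascent for LP: min 5*x1 + 4*x2, 5*x1 + 5*x2 = 14, 0 <= x_i <= 10
Step 1: y^k = 0.0, reduced costs: (5.0, 4.0)
  x^k = (0.0, 0.0), subgradient = b - a^T x = 14.0
  y^{k+1} = 0.0 + 0.25*14.0 = 3.5
Step 2: y^k = 3.5, reduced costs: (-12.5, -13.5)
  x^k = (10.0, 10.0), subgradient = b - a^T x = -86.0
  y^{k+1} = 3.5 + 0.25*-86.0 = -18.0
Step 3: y^k = -18.0, reduced costs: (95.0, 94.0)
  x^k = (0.0, 0.0), subgradient = b - a^T x = 14.0
  y^{k+1} = -18.0 + 0.25*14.0 = -14.5
Dual objective at y_3 = -14.5: reduced costs (77.5, 76.5), box minimizer x = (0.0, 0.0)
g(y_3) = b*y + (c1 - a1*y)*x1 + (c2 - a2*y)*x2 = 14*(-14.5) + 77.5*0.0 + 76.5*0.0 = -203.0 + 0.0 + 0.0 = -203.0


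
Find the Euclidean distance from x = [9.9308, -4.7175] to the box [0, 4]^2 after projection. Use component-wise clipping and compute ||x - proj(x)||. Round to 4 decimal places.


Project each component onto [0, 4].
clip(9.9308) = 4.0, clip(-4.7175) = 0.0
Projection = [4.0, 0.0]
Squared diffs: [35.1744, 22.2548]
Distance = sqrt(57.4292) = 7.5782


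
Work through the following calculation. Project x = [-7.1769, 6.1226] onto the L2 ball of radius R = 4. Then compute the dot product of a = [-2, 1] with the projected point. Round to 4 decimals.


Step 1: Compute ||x|| (intermediates to 6 decimals).
||x|| = sqrt((-7.1769)^2 + 6.1226^2) = 9.43367
Step 2: Project.
Since ||x|| > R, scale = R/||x|| = 4/9.43367 = 0.424013, proj(x) = scale * x
proj(x) = [-3.043099, 2.596062]
Step 3: Dot product.
a^T * proj(x) = -2*(-3.043099) + 1*2.596062 = 8.6823


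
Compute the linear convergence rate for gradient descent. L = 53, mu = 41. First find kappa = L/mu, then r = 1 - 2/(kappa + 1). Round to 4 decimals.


Step 1: Compute the condition number.
kappa = L/mu = 53/41 = 1.2927
Step 2: Compute the convergence rate.
r = 1 - 2/(kappa + 1) = 1 - 2*mu/(L + mu) = (L - mu)/(L + mu) = 12/94 = 0.1277


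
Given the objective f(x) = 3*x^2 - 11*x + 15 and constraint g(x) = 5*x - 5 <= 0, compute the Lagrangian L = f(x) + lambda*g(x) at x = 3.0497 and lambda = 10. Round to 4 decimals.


Step 1: Evaluate f(x).
f(3.0497) = 3*3.0497^2 - 11*3.0497 + 15 = 9.3553
Step 2: Evaluate g(x).
g(3.0497) = 5*3.0497 - 5 = 10.2485
Step 3: Compute Lagrangian.
L = 9.3553 + 10*10.2485 = 111.8403


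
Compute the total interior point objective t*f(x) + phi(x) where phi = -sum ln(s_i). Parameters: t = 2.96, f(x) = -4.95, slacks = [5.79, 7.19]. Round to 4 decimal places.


Step 1: Compute log-barrier.
ln values: [1.7561, 1.9727]
phi = -(1.7561 + 1.9727) = -3.7288
Step 2: Compute augmented objective.
t*f(x) = 2.96*-4.95 = -14.652
Total = -14.652 - 3.7288 = -18.3808


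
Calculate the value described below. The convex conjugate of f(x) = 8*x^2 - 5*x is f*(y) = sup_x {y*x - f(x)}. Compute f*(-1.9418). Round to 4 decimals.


f*(y) = sup_x {y*x - a*x^2 - b*x} = sup_x {(y-b)*x - a*x^2}
FOC: (y - b) - 2a*x = 0 => x* = (y - b)/(2a)
x* = (-1.9418 + 5)/(2*8) = 0.1911
f*(-1.9418) = (y-b)^2/(4a) = (-1.9418 + 5)^2/(4*8)
= 9.3526/32 = 0.2923


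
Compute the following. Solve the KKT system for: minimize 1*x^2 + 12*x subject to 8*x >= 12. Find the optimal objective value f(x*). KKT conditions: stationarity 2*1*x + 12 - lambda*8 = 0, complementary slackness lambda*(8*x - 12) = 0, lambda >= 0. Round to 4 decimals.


Step 1: Try lambda = 0 (constraint inactive).
x_unc = -12/(2*1) = -6.0
Check: 8*-6.0 = -48.0 < 12 -- violated!
Step 2: Constraint must be active: 8*x = 12
x* = 12/8 = 1.5
lambda = (2*1*1.5 + 12)/8 = 1.875
Step 3: Compute optimal value.
f(x*) = 1*1.5^2 + 12*1.5 = 20.25


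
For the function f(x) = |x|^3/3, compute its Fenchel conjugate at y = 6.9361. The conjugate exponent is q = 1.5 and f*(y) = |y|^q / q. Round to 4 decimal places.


The conjugate exponent q satisfies 1/p + 1/q = 1.
p = 3, so q = 3/(3 - 1) = 1.5
|y|^q = 6.9361^1.5 = 18.2672
f*(6.9361) = 18.2672 / 1.5 = 12.1782


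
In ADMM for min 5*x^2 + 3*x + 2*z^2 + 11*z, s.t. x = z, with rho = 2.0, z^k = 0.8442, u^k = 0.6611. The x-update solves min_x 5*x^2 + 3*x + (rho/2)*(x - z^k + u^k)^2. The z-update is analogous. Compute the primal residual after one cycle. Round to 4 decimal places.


ADMM iteration with rho = 2.0, z^k = 0.8442, u^k = 0.6611
Step 1: x-update.
Minimize 5*x^2 + 3*x + (2.0/2)*(x - 0.8442 + 0.6611)^2
FOC: (2*5 + 2.0)*x = -3 + 2.0*(0.8442 - 0.6611)
x^{k+1} = -0.2195
Step 2: z-update.
Minimize 2*z^2 + 11*z + (2.0/2)*(-0.2195 - z + 0.6611)^2
FOC: (2*2 + 2.0)*z = -11 + 2.0*(-0.2195 + 0.6611)
z^{k+1} = -1.6861
Step 3: u-update.
u^{k+1} = 0.6611 - 0.2195 + 1.6861 = 2.1277
Step 4: Primal residual = |-0.2195 + 1.6861| = 1.4666


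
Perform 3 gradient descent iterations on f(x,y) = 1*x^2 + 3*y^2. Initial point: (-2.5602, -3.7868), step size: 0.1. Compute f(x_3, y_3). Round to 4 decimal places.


Gradient descent on f(x,y) = 1*x^2 + 3*y^2.
Starting point: (-2.5602, -3.7868), alpha = 0.1
Step 1: grad_x = 2*1*-2.5602 = -5.1204, grad_y = 2*3*-3.7868 = -22.7208
  x_1 = -2.5602 - 0.1*-5.1204 = -2.0482
  y_1 = -3.7868 - 0.1*-22.7208 = -1.5147
Step 2: grad_x = 2*1*-2.0482 = -4.0963, grad_y = 2*3*-1.5147 = -9.0883
  x_2 = -2.0482 - 0.1*-4.0963 = -1.6385
  y_2 = -1.5147 - 0.1*-9.0883 = -0.6059
Step 3: grad_x = 2*1*-1.6385 = -3.2771, grad_y = 2*3*-0.6059 = -3.6353
  x_3 = -1.6385 - 0.1*-3.2771 = -1.3108
  y_3 = -0.6059 - 0.1*-3.6353 = -0.2424
f(-1.3108, -0.2424) = 1*(-1.3108)^2 + 3*(-0.2424)^2 = 1.8945


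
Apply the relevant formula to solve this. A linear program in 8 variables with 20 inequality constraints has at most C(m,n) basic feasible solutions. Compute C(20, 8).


Each vertex corresponds to some choice of n active constraints out of m, so the number of vertices is at most C(m, n) = m! / (n!(m-n)!).
m = 20, n = 8
Numerator: 20 * 19 * 18 * 17 * 16 * 15 * 14 * 13
Denominator: 8! = 40320
C(20, 8) = 125970


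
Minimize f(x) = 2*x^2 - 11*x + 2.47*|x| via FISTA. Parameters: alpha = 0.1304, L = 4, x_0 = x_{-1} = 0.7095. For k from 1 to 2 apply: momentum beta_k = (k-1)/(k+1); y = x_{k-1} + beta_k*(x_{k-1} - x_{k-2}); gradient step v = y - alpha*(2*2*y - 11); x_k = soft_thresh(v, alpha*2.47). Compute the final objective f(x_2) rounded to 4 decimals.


FISTA on f(x) = 2*x^2 - 11*x + 2.47*|x|
L = 4, alpha = 0.1304
Iteration 1: beta = 0.0, y = 0.7095 + 0.0*(0.7095 - 0.7095) = 0.7095
  grad(y) = -8.162, v = y - alpha*grad = 1.7738
  prox(v) = soft_thresh(1.7738, 0.3221) = 1.4517
Iteration 2: beta = 0.3333, y = 1.4517 + 0.3333*(1.4517 - 0.7095) = 1.6991
  grad(y) = -4.2034, v = y - alpha*grad = 2.2473
  prox(v) = soft_thresh(2.2473, 0.3221) = 1.9252
f(x_2) = 2*1.9252^2 - 11*1.9252 + 2.47*|1.9252| = -9.0092


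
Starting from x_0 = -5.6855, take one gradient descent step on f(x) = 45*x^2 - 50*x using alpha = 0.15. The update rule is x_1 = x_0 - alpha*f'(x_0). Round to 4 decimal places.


We compute the gradient at x_0 and apply the update.
f'(x) = 90*x - 50
f'(-5.6855) = 90*-5.6855 - 50 = -561.695
x_1 = -5.6855 - 0.15*-561.695 = 78.5688


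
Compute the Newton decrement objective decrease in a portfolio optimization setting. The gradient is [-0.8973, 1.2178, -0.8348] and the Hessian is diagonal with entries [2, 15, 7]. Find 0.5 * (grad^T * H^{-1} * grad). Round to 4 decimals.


Step 1: H is diagonal, so H^(-1) * g = [-0.4487, 0.0812, -0.1193].
Step 2: g^T H^(-1) g = sum_i g_i^2 / H_ii
  = (-0.8973)^2/2 + (1.2178)^2/15 + (-0.8348)^2/7
  = 0.4026 + 0.0989 + 0.0996 = 0.601
Step 3: Objective decrease = 0.5 * g^T H^(-1) g = 0.3005


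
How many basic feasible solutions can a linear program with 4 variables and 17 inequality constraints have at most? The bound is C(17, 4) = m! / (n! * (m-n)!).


Each vertex corresponds to some choice of n active constraints out of m, so the number of vertices is at most C(m, n) = m! / (n!(m-n)!).
m = 17, n = 4
Numerator: 17 * 16 * 15 * 14
Denominator: 4! = 24
C(17, 4) = 2380


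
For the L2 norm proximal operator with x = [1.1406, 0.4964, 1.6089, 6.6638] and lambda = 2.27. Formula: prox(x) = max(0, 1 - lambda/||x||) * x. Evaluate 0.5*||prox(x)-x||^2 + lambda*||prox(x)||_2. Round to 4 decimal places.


Step 1: Compute ||x||.
||x|| = 6.9672
Step 2: Compute scaling factor.
scale = max(0, 1 - 2.27/6.9672) = 0.6742
Step 3: prox(x) = [0.769, 0.3347, 1.0847, 4.4927]
||prox(x)|| = 4.6972
Step 4: Proximal objective.
0.5*||prox-x||^2 = 2.5765
lambda*||prox|| = 10.6626
Total = 13.2391


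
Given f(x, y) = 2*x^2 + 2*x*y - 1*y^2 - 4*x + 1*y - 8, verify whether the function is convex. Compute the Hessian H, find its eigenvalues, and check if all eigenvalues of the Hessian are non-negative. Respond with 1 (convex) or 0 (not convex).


The Hessian of f(x,y) = 2*x^2 + 2*x*y - 1*y^2 - 4*x + 1*y - 8 is:
H = [[4, 2], [2, -2]]
Trace = 4 - 2 = 2
Determinant = 4*-2 - (2)^2 = -12
Discriminant = (2)^2 - 4*-12 = 52.0
Eigenvalues: lambda_1 = -2.6056, lambda_2 = 4.6056
The function is not convex.

0


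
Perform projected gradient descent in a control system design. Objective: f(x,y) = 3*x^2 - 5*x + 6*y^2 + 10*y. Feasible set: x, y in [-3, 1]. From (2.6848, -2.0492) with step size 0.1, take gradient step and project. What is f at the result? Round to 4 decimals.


Step 1: Compute gradient at (2.6848, -2.0492).
grad_x = 2*3*2.6848 - 5 = 11.1088
grad_y = 2*6*-2.0492 + 10 = -14.5904
Step 2: Gradient step.
x_raw = 2.6848 - 0.1*11.1088 = 1.5739
y_raw = -2.0492 - 0.1*-14.5904 = -0.5902
Step 3: Project onto [-3, 1].
x_proj = clip(1.5739) = 1.0
y_proj = clip(-0.5902) = -0.5902
Step 4: Evaluate f.
f(1.0, -0.5902) = -5.8119


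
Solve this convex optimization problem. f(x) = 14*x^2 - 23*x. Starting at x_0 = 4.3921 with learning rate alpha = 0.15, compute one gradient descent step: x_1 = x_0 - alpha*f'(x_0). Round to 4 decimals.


We compute the gradient at x_0 and apply the update.
f'(x) = 28*x - 23
f'(4.3921) = 28*4.3921 - 23 = 99.9788
x_1 = 4.3921 - 0.15*99.9788 = -10.6047


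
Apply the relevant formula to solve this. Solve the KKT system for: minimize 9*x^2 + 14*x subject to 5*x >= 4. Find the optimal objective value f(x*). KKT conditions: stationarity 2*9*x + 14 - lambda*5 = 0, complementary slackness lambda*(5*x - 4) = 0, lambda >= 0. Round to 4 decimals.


Step 1: Try lambda = 0 (constraint inactive).
x_unc = -14/(2*9) = -0.7778
Check: 5*-0.7778 = -3.889 < 4 -- violated!
Step 2: Constraint must be active: 5*x = 4
x* = 4/5 = 0.8
lambda = (2*9*0.8 + 14)/5 = 5.68
Step 3: Compute optimal value.
f(x*) = 9*0.8^2 + 14*0.8 = 16.96


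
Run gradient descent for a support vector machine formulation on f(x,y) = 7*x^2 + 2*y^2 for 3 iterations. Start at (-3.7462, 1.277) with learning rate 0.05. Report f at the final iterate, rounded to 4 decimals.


Gradient descent on f(x,y) = 7*x^2 + 2*y^2.
Starting point: (-3.7462, 1.277), alpha = 0.05
Step 1: grad_x = 2*7*-3.7462 = -52.4468, grad_y = 2*2*1.277 = 5.108
  x_1 = -3.7462 - 0.05*-52.4468 = -1.1239
  y_1 = 1.277 - 0.05*5.108 = 1.0216
Step 2: grad_x = 2*7*-1.1239 = -15.734, grad_y = 2*2*1.0216 = 4.0864
  x_2 = -1.1239 - 0.05*-15.734 = -0.3372
  y_2 = 1.0216 - 0.05*4.0864 = 0.8173
Step 3: grad_x = 2*7*-0.3372 = -4.7202, grad_y = 2*2*0.8173 = 3.2691
  x_3 = -0.3372 - 0.05*-4.7202 = -0.1011
  y_3 = 0.8173 - 0.05*3.2691 = 0.6538
f(-0.1011, 0.6538) = 7*(-0.1011)^2 + 2*0.6538^2 = 0.9266


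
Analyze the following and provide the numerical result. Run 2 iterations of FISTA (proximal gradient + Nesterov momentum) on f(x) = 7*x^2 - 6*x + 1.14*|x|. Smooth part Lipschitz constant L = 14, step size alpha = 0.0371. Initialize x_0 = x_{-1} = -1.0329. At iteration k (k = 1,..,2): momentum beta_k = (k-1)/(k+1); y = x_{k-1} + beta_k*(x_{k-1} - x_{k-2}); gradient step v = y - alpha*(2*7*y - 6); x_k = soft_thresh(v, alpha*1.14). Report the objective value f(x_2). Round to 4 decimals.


FISTA on f(x) = 7*x^2 - 6*x + 1.14*|x|
L = 14, alpha = 0.0371
Iteration 1: beta = 0.0, y = -1.0329 + 0.0*(-1.0329 + 1.0329) = -1.0329
  grad(y) = -20.4606, v = y - alpha*grad = -0.2738
  prox(v) = soft_thresh(-0.2738, 0.0423) = -0.2315
Iteration 2: beta = 0.3333, y = -0.2315 + 0.3333*(-0.2315 + 1.0329) = 0.0356
  grad(y) = -5.5015, v = y - alpha*grad = 0.2397
  prox(v) = soft_thresh(0.2397, 0.0423) = 0.1974
f(x_2) = 7*0.1974^2 - 6*0.1974 + 1.14*|0.1974| = -0.6866


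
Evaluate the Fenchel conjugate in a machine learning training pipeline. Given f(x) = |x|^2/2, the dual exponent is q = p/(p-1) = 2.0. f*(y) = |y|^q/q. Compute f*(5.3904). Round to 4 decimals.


The conjugate exponent q satisfies 1/p + 1/q = 1.
p = 2, so q = 2/(2 - 1) = 2.0
|y|^q = 5.3904^2.0 = 29.0564
f*(5.3904) = 29.0564 / 2.0 = 14.5282


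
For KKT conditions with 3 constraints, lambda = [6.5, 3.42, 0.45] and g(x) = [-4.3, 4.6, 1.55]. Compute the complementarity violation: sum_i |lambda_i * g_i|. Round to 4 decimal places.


KKT complementary slackness check:
lambda_1 * g_1 = 6.5 * -4.3 = -27.95
lambda_2 * g_2 = 3.42 * 4.6 = 15.732
lambda_3 * g_3 = 0.45 * 1.55 = 0.6975
Total violation = 27.95 + 15.732 + 0.6975 = 44.3795


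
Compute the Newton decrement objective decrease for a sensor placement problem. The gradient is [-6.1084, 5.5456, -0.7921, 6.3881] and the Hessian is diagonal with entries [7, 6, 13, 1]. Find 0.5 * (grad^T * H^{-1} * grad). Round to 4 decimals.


Step 1: H is diagonal, so H^(-1) * g = [-0.8726, 0.9243, -0.0609, 6.3881].
Step 2: g^T H^(-1) g = sum_i g_i^2 / H_ii
  = (-6.1084)^2/7 + (5.5456)^2/6 + (-0.7921)^2/13 + (6.3881)^2/1
  = 5.3304 + 5.1256 + 0.0483 + 40.8078 = 51.3121
Step 3: Objective decrease = 0.5 * g^T H^(-1) g = 25.656


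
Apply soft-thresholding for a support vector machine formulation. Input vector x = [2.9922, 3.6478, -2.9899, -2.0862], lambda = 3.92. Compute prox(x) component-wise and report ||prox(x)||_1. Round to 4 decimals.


Soft-thresholding with lambda = 3.92:
prox(2.9922) = sign(2.9922)*max(|2.9922| - 3.92, 0) = 0.0
prox(3.6478) = sign(3.6478)*max(|3.6478| - 3.92, 0) = 0.0
prox(-2.9899) = sign(-2.9899)*max(|-2.9899| - 3.92, 0) = 0.0
prox(-2.0862) = sign(-2.0862)*max(|-2.0862| - 3.92, 0) = 0.0
prox(x) = [0.0, 0.0, 0.0, 0.0]
||prox(x)||_1 = 0.0 + 0.0 + 0.0 + 0.0 = 0.0


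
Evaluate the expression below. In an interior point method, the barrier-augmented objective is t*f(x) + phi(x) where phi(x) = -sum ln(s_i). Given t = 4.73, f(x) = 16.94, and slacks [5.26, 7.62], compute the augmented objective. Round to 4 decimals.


Step 1: Compute log-barrier.
ln values: [1.6601, 2.0308]
phi = -(1.6601 + 2.0308) = -3.6909
Step 2: Compute augmented objective.
t*f(x) = 4.73*16.94 = 80.1262
Total = 80.1262 - 3.6909 = 76.4353


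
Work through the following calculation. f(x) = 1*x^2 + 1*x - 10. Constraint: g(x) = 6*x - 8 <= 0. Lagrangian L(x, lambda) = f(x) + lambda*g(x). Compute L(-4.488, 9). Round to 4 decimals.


Step 1: Evaluate f(x).
f(-4.488) = 1*(-4.488)^2 + 1*(-4.488) - 10 = 5.6541
Step 2: Evaluate g(x).
g(-4.488) = 6*-4.488 - 8 = -34.928
Step 3: Compute Lagrangian.
L = 5.6541 + 9*-34.928 = -308.6979


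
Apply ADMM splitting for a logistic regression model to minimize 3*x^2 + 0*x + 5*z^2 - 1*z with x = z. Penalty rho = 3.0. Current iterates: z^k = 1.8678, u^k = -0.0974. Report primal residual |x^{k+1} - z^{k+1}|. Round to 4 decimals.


ADMM iteration with rho = 3.0, z^k = 1.8678, u^k = -0.0974
Step 1: x-update.
Minimize 3*x^2 + 0*x + (3.0/2)*(x - 1.8678 - 0.0974)^2
FOC: (2*3 + 3.0)*x = 0 + 3.0*(1.8678 + 0.0974)
x^{k+1} = 0.6551
Step 2: z-update.
Minimize 5*z^2 - 1*z + (3.0/2)*(0.6551 - z - 0.0974)^2
FOC: (2*5 + 3.0)*z = 1 + 3.0*(0.6551 - 0.0974)
z^{k+1} = 0.2056
Step 3: u-update.
u^{k+1} = -0.0974 + 0.6551 - 0.2056 = 0.3521
Step 4: Primal residual = |0.6551 - 0.2056| = 0.4495


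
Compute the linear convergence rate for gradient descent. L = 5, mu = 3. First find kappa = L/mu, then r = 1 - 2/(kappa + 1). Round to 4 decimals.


Step 1: Compute the condition number.
kappa = L/mu = 5/3 = 1.6667
Step 2: Compute the convergence rate.
r = 1 - 2/(kappa + 1) = 1 - 2*mu/(L + mu) = (L - mu)/(L + mu) = 2/8 = 0.25


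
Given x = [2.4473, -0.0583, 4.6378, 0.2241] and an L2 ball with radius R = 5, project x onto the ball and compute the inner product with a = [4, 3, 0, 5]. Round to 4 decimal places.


Step 1: Compute ||x|| (intermediates to 6 decimals).
||x|| = sqrt(2.4473^2 + (-0.0583)^2 + 4.6378^2 + 0.2241^2) = 5.249008
Step 2: Project.
Since ||x|| > R, scale = R/||x|| = 5/5.249008 = 0.952561, proj(x) = scale * x
proj(x) = [2.331203, -0.055534, 4.417787, 0.213469]
Step 3: Dot product.
a^T * proj(x) = 4*2.331203 + 3*(-0.055534) + 0*4.417787 + 5*0.213469 = 10.2256


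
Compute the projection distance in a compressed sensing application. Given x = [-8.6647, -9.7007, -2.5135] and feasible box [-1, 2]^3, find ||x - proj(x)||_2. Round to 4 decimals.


Project each component onto [-1, 2].
clip(-8.6647) = -1.0, clip(-9.7007) = -1.0, clip(-2.5135) = -1.0
Projection = [-1.0, -1.0, -1.0]
Squared diffs: [58.7476, 75.7022, 2.2907]
Distance = sqrt(136.7405) = 11.6936


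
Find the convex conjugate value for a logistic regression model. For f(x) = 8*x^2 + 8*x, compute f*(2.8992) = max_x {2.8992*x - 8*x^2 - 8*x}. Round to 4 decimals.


f*(y) = sup_x {y*x - a*x^2 - b*x} = sup_x {(y-b)*x - a*x^2}
FOC: (y - b) - 2a*x = 0 => x* = (y - b)/(2a)
x* = (2.8992 - 8)/(2*8) = -0.3188
f*(2.8992) = (y-b)^2/(4a) = (2.8992 - 8)^2/(4*8)
= 26.0182/32 = 0.8131


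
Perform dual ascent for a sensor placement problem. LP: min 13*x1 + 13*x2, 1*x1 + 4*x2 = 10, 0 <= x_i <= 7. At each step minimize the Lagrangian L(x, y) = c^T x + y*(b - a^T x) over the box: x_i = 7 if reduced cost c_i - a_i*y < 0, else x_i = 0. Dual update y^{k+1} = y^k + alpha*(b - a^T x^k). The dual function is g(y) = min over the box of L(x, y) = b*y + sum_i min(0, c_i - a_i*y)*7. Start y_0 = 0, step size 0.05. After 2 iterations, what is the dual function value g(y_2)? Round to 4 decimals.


Dual ascent for LP: min 13*x1 + 13*x2, 1*x1 + 4*x2 = 10, 0 <= x_i <= 7
Step 1: y^k = 0.0, reduced costs: (13.0, 13.0)
  x^k = (0.0, 0.0), subgradient = b - a^T x = 10.0
  y^{k+1} = 0.0 + 0.05*10.0 = 0.5
Step 2: y^k = 0.5, reduced costs: (12.5, 11.0)
  x^k = (0.0, 0.0), subgradient = b - a^T x = 10.0
  y^{k+1} = 0.5 + 0.05*10.0 = 1.0
Dual objective at y_2 = 1.0: reduced costs (12.0, 9.0), box minimizer x = (0.0, 0.0)
g(y_2) = b*y + (c1 - a1*y)*x1 + (c2 - a2*y)*x2 = 10*1.0 + 12.0*0.0 + 9.0*0.0 = 10.0 + 0.0 + 0.0 = 10.0


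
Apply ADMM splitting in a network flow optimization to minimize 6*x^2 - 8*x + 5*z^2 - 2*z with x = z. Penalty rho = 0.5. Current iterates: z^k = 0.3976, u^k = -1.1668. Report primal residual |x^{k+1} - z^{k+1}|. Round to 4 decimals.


ADMM iteration with rho = 0.5, z^k = 0.3976, u^k = -1.1668
Step 1: x-update.
Minimize 6*x^2 - 8*x + (0.5/2)*(x - 0.3976 - 1.1668)^2
FOC: (2*6 + 0.5)*x = 8 + 0.5*(0.3976 + 1.1668)
x^{k+1} = 0.7026
Step 2: z-update.
Minimize 5*z^2 - 2*z + (0.5/2)*(0.7026 - z - 1.1668)^2
FOC: (2*5 + 0.5)*z = 2 + 0.5*(0.7026 - 1.1668)
z^{k+1} = 0.1684
Step 3: u-update.
u^{k+1} = -1.1668 + 0.7026 - 0.1684 = -0.6326
Step 4: Primal residual = |0.7026 - 0.1684| = 0.5342


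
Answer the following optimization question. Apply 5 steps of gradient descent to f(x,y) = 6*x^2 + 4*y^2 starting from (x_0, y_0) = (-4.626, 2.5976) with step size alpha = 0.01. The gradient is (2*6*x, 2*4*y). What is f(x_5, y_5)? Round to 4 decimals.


Gradient descent on f(x,y) = 6*x^2 + 4*y^2.
Starting point: (-4.626, 2.5976), alpha = 0.01
Step 1: grad_x = 2*6*-4.626 = -55.512, grad_y = 2*4*2.5976 = 20.7808
  x_1 = -4.626 - 0.01*-55.512 = -4.0709
  y_1 = 2.5976 - 0.01*20.7808 = 2.3898
Step 2: grad_x = 2*6*-4.0709 = -48.8506, grad_y = 2*4*2.3898 = 19.1183
  x_2 = -4.0709 - 0.01*-48.8506 = -3.5824
  y_2 = 2.3898 - 0.01*19.1183 = 2.1986
Step 3: grad_x = 2*6*-3.5824 = -42.9885, grad_y = 2*4*2.1986 = 17.5889
  x_3 = -3.5824 - 0.01*-42.9885 = -3.1525
  y_3 = 2.1986 - 0.01*17.5889 = 2.0227
Step 4: grad_x = 2*6*-3.1525 = -37.8299, grad_y = 2*4*2.0227 = 16.1818
  x_4 = -3.1525 - 0.01*-37.8299 = -2.7742
  y_4 = 2.0227 - 0.01*16.1818 = 1.8609
Step 5: grad_x = 2*6*-2.7742 = -33.2903, grad_y = 2*4*1.8609 = 14.8872
  x_5 = -2.7742 - 0.01*-33.2903 = -2.4413
  y_5 = 1.8609 - 0.01*14.8872 = 1.712
f(-2.4413, 1.712) = 6*(-2.4413)^2 + 4*1.712^2 = 47.4835


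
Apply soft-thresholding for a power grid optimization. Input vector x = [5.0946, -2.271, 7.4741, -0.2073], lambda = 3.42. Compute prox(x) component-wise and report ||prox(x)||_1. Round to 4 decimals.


Soft-thresholding with lambda = 3.42:
prox(5.0946) = sign(5.0946)*max(|5.0946| - 3.42, 0) = 1.6746
prox(-2.271) = sign(-2.271)*max(|-2.271| - 3.42, 0) = 0.0
prox(7.4741) = sign(7.4741)*max(|7.4741| - 3.42, 0) = 4.0541
prox(-0.2073) = sign(-0.2073)*max(|-0.2073| - 3.42, 0) = 0.0
prox(x) = [1.6746, 0.0, 4.0541, 0.0]
||prox(x)||_1 = 1.6746 + 0.0 + 4.0541 + 0.0 = 5.7287


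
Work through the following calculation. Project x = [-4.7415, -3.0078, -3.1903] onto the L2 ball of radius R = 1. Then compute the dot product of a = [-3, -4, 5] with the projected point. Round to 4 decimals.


Step 1: Compute ||x|| (intermediates to 6 decimals).
||x|| = sqrt((-4.7415)^2 + (-3.0078)^2 + (-3.1903)^2) = 6.458072
Step 2: Project.
Since ||x|| > R, scale = R/||x|| = 1/6.458072 = 0.154845, proj(x) = scale * x
proj(x) = [-0.734198, -0.465743, -0.494002]
Step 3: Dot product.
a^T * proj(x) = -3*(-0.734198) - 4*(-0.465743) + 5*(-0.494002) = 1.5956


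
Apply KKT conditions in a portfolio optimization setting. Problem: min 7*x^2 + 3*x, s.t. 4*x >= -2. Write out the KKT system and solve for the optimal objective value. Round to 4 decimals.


Step 1: Try lambda = 0 (constraint inactive).
Stationarity: 2*7*x + 3 = 0
x* = -3/(2*7) = -3/14 = -0.2143 (rounded; the exact value -3/14 is used below)
Check constraint: 4*-0.2143 = -0.8572 >= -2 -- satisfied.
Step 2: Compute optimal value.
f(x*) = 7*(-3/14)^2 + 3*(-3/14) = -0.3214


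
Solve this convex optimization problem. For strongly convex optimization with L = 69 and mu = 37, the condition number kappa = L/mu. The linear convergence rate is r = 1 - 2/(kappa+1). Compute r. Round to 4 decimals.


Step 1: Compute the condition number.
kappa = L/mu = 69/37 = 1.8649
Step 2: Compute the convergence rate.
r = 1 - 2/(kappa + 1) = 1 - 2*mu/(L + mu) = (L - mu)/(L + mu) = 32/106 = 0.3019


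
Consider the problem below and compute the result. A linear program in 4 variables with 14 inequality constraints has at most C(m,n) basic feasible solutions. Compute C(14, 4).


Each vertex corresponds to some choice of n active constraints out of m, so the number of vertices is at most C(m, n) = m! / (n!(m-n)!).
m = 14, n = 4
Numerator: 14 * 13 * 12 * 11
Denominator: 4! = 24
C(14, 4) = 1001


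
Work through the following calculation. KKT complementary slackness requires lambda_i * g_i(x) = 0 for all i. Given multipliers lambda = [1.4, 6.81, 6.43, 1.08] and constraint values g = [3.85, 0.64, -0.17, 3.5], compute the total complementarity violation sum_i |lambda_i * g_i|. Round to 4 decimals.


KKT complementary slackness check:
lambda_1 * g_1 = 1.4 * 3.85 = 5.39
lambda_2 * g_2 = 6.81 * 0.64 = 4.3584
lambda_3 * g_3 = 6.43 * -0.17 = -1.0931
lambda_4 * g_4 = 1.08 * 3.5 = 3.78
Total violation = 5.39 + 4.3584 + 1.0931 + 3.78 = 14.6215


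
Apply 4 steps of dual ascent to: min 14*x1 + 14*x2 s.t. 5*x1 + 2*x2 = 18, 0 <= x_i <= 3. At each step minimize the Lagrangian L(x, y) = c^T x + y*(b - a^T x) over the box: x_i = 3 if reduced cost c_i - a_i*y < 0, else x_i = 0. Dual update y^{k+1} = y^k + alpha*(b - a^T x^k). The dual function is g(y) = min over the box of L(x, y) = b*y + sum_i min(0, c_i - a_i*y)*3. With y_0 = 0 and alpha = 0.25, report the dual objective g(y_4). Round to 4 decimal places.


Dual ascent for LP: min 14*x1 + 14*x2, 5*x1 + 2*x2 = 18, 0 <= x_i <= 3
Step 1: y^k = 0.0, reduced costs: (14.0, 14.0)
  x^k = (0.0, 0.0), subgradient = b - a^T x = 18.0
  y^{k+1} = 0.0 + 0.25*18.0 = 4.5
Step 2: y^k = 4.5, reduced costs: (-8.5, 5.0)
  x^k = (3.0, 0.0), subgradient = b - a^T x = 3.0
  y^{k+1} = 4.5 + 0.25*3.0 = 5.25
Step 3: y^k = 5.25, reduced costs: (-12.25, 3.5)
  x^k = (3.0, 0.0), subgradient = b - a^T x = 3.0
  y^{k+1} = 5.25 + 0.25*3.0 = 6.0
Step 4: y^k = 6.0, reduced costs: (-16.0, 2.0)
  x^k = (3.0, 0.0), subgradient = b - a^T x = 3.0
  y^{k+1} = 6.0 + 0.25*3.0 = 6.75
Dual objective at y_4 = 6.75: reduced costs (-19.75, 0.5), box minimizer x = (3.0, 0.0)
g(y_4) = b*y + (c1 - a1*y)*x1 + (c2 - a2*y)*x2 = 18*6.75 + (-19.75)*3.0 + 0.5*0.0 = 121.5 - 59.25 + 0.0 = 62.25


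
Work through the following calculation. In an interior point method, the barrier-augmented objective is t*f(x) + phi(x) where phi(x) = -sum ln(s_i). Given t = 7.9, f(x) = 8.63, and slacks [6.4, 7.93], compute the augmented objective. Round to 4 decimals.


Step 1: Compute log-barrier.
ln values: [1.8563, 2.0707]
phi = -(1.8563 + 2.0707) = -3.927
Step 2: Compute augmented objective.
t*f(x) = 7.9*8.63 = 68.177
Total = 68.177 - 3.927 = 64.25


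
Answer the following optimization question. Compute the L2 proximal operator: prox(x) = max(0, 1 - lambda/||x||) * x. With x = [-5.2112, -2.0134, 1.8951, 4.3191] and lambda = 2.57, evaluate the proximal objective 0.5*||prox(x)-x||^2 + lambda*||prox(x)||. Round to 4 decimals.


Step 1: Compute ||x||.
||x|| = 7.3114
Step 2: Compute scaling factor.
scale = max(0, 1 - 2.57/7.3114) = 0.6485
Step 3: prox(x) = [-3.3794, -1.3057, 1.229, 2.8009]
||prox(x)|| = 4.7414
Step 4: Proximal objective.
0.5*||prox-x||^2 = 3.3025
lambda*||prox|| = 12.1854
Total = 15.4878


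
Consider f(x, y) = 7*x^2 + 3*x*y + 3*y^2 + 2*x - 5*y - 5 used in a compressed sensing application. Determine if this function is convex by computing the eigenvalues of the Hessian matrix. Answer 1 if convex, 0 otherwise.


The Hessian of f(x,y) = 7*x^2 + 3*x*y + 3*y^2 + 2*x - 5*y - 5 is:
H = [[14, 3], [3, 6]]
Trace = 14 + 6 = 20
Determinant = 14*6 - (3)^2 = 75
Discriminant = (20)^2 - 4*75 = 100.0
Eigenvalues: lambda_1 = 5.0, lambda_2 = 15.0
The function is convex.

1


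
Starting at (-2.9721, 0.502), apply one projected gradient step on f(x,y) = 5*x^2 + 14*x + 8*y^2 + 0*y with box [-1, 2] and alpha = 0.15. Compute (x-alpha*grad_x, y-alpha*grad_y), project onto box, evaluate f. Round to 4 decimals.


Step 1: Compute gradient at (-2.9721, 0.502).
grad_x = 2*5*-2.9721 + 14 = -15.721
grad_y = 2*8*0.502 + 0 = 8.032
Step 2: Gradient step.
x_raw = -2.9721 - 0.15*-15.721 = -0.614
y_raw = 0.502 - 0.15*8.032 = -0.7028
Step 3: Project onto [-1, 2].
x_proj = clip(-0.614) = -0.614
y_proj = clip(-0.7028) = -0.7028
Step 4: Evaluate f.
f(-0.614, -0.7028) = -2.7592


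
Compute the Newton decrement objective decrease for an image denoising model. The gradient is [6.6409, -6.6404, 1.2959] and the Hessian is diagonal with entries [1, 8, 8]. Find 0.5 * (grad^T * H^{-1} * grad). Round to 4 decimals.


Step 1: H is diagonal, so H^(-1) * g = [6.6409, -0.8301, 0.162].
Step 2: g^T H^(-1) g = sum_i g_i^2 / H_ii
  = (6.6409)^2/1 + (-6.6404)^2/8 + (1.2959)^2/8
  = 44.1016 + 5.5119 + 0.2099 = 49.8233
Step 3: Objective decrease = 0.5 * g^T H^(-1) g = 24.9117


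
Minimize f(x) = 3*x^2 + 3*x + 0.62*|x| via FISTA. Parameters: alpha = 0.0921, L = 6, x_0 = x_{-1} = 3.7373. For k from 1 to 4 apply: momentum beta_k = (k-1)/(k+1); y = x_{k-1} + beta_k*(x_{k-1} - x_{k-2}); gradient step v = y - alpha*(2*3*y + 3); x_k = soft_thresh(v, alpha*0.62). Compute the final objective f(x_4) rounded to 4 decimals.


FISTA on f(x) = 3*x^2 + 3*x + 0.62*|x|
L = 6, alpha = 0.0921
Iteration 1: beta = 0.0, y = 3.7373 + 0.0*(3.7373 - 3.7373) = 3.7373
  grad(y) = 25.4238, v = y - alpha*grad = 1.3958
  prox(v) = soft_thresh(1.3958, 0.0571) = 1.3387
Iteration 2: beta = 0.3333, y = 1.3387 + 0.3333*(1.3387 - 3.7373) = 0.5391
  grad(y) = 6.2347, v = y - alpha*grad = -0.0351
  prox(v) = soft_thresh(-0.0351, 0.0571) = 0.0
Iteration 3: beta = 0.5, y = 0.0 + 0.5*(0.0 - 1.3387) = -0.6693
  grad(y) = -1.016, v = y - alpha*grad = -0.5758
  prox(v) = soft_thresh(-0.5758, 0.0571) = -0.5187
Iteration 4: beta = 0.6, y = -0.5187 + 0.6*(-0.5187 - 0.0) = -0.8299
  grad(y) = -1.9791, v = y - alpha*grad = -0.6476
  prox(v) = soft_thresh(-0.6476, 0.0571) = -0.5905
f(x_4) = 3*(-0.5905)^2 + 3*(-0.5905) + 0.62*|-0.5905| = -0.3593


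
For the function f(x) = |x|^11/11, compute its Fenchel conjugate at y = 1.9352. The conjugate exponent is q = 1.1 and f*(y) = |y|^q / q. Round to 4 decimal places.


The conjugate exponent q satisfies 1/p + 1/q = 1.
p = 11, so q = 11/(11 - 1) = 1.1
|y|^q = 1.9352^1.1 = 2.0673
f*(1.9352) = 2.0673 / 1.1 = 1.8793


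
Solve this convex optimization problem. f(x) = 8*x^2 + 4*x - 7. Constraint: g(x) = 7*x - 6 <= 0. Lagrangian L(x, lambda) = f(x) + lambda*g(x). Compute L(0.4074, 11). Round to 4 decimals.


Step 1: Evaluate f(x).
f(0.4074) = 8*0.4074^2 + 4*0.4074 - 7 = -4.0426
Step 2: Evaluate g(x).
g(0.4074) = 7*0.4074 - 6 = -3.1482
Step 3: Compute Lagrangian.
L = -4.0426 + 11*-3.1482 = -38.6728


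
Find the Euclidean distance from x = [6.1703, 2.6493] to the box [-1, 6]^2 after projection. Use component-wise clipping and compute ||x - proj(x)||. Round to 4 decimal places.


Project each component onto [-1, 6].
clip(6.1703) = 6.0, clip(2.6493) = 2.6493
Projection = [6.0, 2.6493]
Squared diffs: [0.029, 0.0]
Distance = sqrt(0.029) = 0.1703


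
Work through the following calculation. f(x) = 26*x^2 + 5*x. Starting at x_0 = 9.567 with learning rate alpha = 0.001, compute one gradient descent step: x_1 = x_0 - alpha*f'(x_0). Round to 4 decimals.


We compute the gradient at x_0 and apply the update.
f'(x) = 52*x + 5
f'(9.567) = 52*9.567 + 5 = 502.484
x_1 = 9.567 - 0.001*502.484 = 9.0645


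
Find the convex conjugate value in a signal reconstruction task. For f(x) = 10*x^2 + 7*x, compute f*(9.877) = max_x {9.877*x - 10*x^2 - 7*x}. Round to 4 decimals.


f*(y) = sup_x {y*x - a*x^2 - b*x} = sup_x {(y-b)*x - a*x^2}
FOC: (y - b) - 2a*x = 0 => x* = (y - b)/(2a)
x* = (9.877 - 7)/(2*10) = 0.1439
f*(9.877) = (y-b)^2/(4a) = (9.877 - 7)^2/(4*10)
= 8.2771/40 = 0.2069


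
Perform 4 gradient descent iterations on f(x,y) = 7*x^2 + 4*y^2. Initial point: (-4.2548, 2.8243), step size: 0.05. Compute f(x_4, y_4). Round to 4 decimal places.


Gradient descent on f(x,y) = 7*x^2 + 4*y^2.
Starting point: (-4.2548, 2.8243), alpha = 0.05
Step 1: grad_x = 2*7*-4.2548 = -59.5672, grad_y = 2*4*2.8243 = 22.5944
  x_1 = -4.2548 - 0.05*-59.5672 = -1.2764
  y_1 = 2.8243 - 0.05*22.5944 = 1.6946
Step 2: grad_x = 2*7*-1.2764 = -17.8702, grad_y = 2*4*1.6946 = 13.5566
  x_2 = -1.2764 - 0.05*-17.8702 = -0.3829
  y_2 = 1.6946 - 0.05*13.5566 = 1.0167
Step 3: grad_x = 2*7*-0.3829 = -5.361, grad_y = 2*4*1.0167 = 8.134
  x_3 = -0.3829 - 0.05*-5.361 = -0.1149
  y_3 = 1.0167 - 0.05*8.134 = 0.61
Step 4: grad_x = 2*7*-0.1149 = -1.6083, grad_y = 2*4*0.61 = 4.8804
  x_4 = -0.1149 - 0.05*-1.6083 = -0.0345
  y_4 = 0.61 - 0.05*4.8804 = 0.366
f(-0.0345, 0.366) = 7*(-0.0345)^2 + 4*0.366^2 = 0.5442


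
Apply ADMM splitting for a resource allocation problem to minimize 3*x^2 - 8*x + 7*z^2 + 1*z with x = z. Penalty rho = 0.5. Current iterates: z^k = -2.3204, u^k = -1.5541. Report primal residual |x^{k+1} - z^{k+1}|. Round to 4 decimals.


ADMM iteration with rho = 0.5, z^k = -2.3204, u^k = -1.5541
Step 1: x-update.
Minimize 3*x^2 - 8*x + (0.5/2)*(x + 2.3204 - 1.5541)^2
FOC: (2*3 + 0.5)*x = 8 + 0.5*(-2.3204 + 1.5541)
x^{k+1} = 1.1718
Step 2: z-update.
Minimize 7*z^2 + 1*z + (0.5/2)*(1.1718 - z - 1.5541)^2
FOC: (2*7 + 0.5)*z = -1 + 0.5*(1.1718 - 1.5541)
z^{k+1} = -0.0821
Step 3: u-update.
u^{k+1} = -1.5541 + 1.1718 + 0.0821 = -0.3001
Step 4: Primal residual = |1.1718 + 0.0821| = 1.254


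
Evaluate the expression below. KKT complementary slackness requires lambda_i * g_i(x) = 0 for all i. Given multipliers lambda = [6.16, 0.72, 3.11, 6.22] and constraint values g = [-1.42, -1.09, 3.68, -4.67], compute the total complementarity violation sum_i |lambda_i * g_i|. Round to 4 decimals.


KKT complementary slackness check:
lambda_1 * g_1 = 6.16 * -1.42 = -8.7472
lambda_2 * g_2 = 0.72 * -1.09 = -0.7848
lambda_3 * g_3 = 3.11 * 3.68 = 11.4448
lambda_4 * g_4 = 6.22 * -4.67 = -29.0474
Total violation = 8.7472 + 0.7848 + 11.4448 + 29.0474 = 50.0242


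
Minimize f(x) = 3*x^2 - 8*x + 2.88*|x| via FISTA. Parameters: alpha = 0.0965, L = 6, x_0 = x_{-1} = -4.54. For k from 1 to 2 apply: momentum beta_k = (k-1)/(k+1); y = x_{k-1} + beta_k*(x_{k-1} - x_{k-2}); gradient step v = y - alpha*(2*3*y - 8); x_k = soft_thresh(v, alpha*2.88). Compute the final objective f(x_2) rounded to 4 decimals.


FISTA on f(x) = 3*x^2 - 8*x + 2.88*|x|
L = 6, alpha = 0.0965
Iteration 1: beta = 0.0, y = -4.54 + 0.0*(-4.54 + 4.54) = -4.54
  grad(y) = -35.24, v = y - alpha*grad = -1.1393
  prox(v) = soft_thresh(-1.1393, 0.2779) = -0.8614
Iteration 2: beta = 0.3333, y = -0.8614 + 0.3333*(-0.8614 + 4.54) = 0.3648
  grad(y) = -5.8114, v = y - alpha*grad = 0.9256
  prox(v) = soft_thresh(0.9256, 0.2779) = 0.6476
f(x_2) = 3*0.6476^2 - 8*0.6476 + 2.88*|0.6476| = -2.0576


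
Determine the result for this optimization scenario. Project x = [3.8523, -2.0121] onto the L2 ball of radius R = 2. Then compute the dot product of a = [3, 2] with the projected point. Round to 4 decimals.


Step 1: Compute ||x|| (intermediates to 6 decimals).
||x|| = sqrt(3.8523^2 + (-2.0121)^2) = 4.34612
Step 2: Project.
Since ||x|| > R, scale = R/||x|| = 2/4.34612 = 0.460181, proj(x) = scale * x
proj(x) = [1.772755, -0.92593]
Step 3: Dot product.
a^T * proj(x) = 3*1.772755 + 2*(-0.92593) = 3.4664


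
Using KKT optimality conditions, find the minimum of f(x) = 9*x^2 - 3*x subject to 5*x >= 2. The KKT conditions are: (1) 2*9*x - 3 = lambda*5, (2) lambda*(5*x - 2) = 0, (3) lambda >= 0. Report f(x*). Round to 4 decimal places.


Step 1: Try lambda = 0 (constraint inactive).
x_unc = 3/(2*9) = 0.1667
Check: 5*0.1667 = 0.8335 < 2 -- violated!
Step 2: Constraint must be active: 5*x = 2
x* = 2/5 = 0.4
lambda = (2*9*0.4 - 3)/5 = 0.84
Step 3: Compute optimal value.
f(x*) = 9*0.4^2 - 3*0.4 = 0.24


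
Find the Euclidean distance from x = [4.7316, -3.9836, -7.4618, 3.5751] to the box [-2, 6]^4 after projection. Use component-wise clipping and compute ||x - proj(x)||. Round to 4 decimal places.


Project each component onto [-2, 6].
clip(4.7316) = 4.7316, clip(-3.9836) = -2.0, clip(-7.4618) = -2.0, clip(3.5751) = 3.5751
Projection = [4.7316, -2.0, -2.0, 3.5751]
Squared diffs: [0.0, 3.9347, 29.8313, 0.0]
Distance = sqrt(33.766) = 5.8108


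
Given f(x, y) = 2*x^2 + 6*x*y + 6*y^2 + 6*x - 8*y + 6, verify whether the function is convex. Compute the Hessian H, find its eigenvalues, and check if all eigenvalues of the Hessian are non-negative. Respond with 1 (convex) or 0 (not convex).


The Hessian of f(x,y) = 2*x^2 + 6*x*y + 6*y^2 + 6*x - 8*y + 6 is:
H = [[4, 6], [6, 12]]
Trace = 4 + 12 = 16
Determinant = 4*12 - (6)^2 = 12
Discriminant = (16)^2 - 4*12 = 208.0
Eigenvalues: lambda_1 = 0.7889, lambda_2 = 15.2111
The function is convex.

1


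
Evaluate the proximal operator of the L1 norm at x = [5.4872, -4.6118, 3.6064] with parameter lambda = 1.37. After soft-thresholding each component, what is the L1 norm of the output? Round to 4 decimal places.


Soft-thresholding with lambda = 1.37:
prox(5.4872) = sign(5.4872)*max(|5.4872| - 1.37, 0) = 4.1172
prox(-4.6118) = sign(-4.6118)*max(|-4.6118| - 1.37, 0) = -3.2418
prox(3.6064) = sign(3.6064)*max(|3.6064| - 1.37, 0) = 2.2364
prox(x) = [4.1172, -3.2418, 2.2364]
||prox(x)||_1 = 4.1172 + 3.2418 + 2.2364 = 9.5954
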